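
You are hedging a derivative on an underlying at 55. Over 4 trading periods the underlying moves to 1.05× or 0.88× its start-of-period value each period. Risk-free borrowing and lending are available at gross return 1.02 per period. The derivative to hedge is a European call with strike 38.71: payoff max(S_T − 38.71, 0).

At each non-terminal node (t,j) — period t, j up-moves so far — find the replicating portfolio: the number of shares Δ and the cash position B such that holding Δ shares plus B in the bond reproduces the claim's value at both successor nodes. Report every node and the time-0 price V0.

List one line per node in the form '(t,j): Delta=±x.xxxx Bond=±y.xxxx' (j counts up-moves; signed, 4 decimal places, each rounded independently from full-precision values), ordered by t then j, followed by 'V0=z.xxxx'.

No-arbitrage ⇒ martingale measure with p* = (R−d)/(u−d) = 0.8235.
Terminal payoffs: V(4,0)=0.0000, V(4,1)=0.6450, V(4,2)=8.2477, V(4,3)=17.3191, V(4,4)=28.1428
  t=3,j=0: stock 37.4810 → up 39.3550 (V=0.6450), down 32.9832 (V=0.0000). Price 0.5208; hedge Δ=0.1012, bond B=-3.2734.
  t=3,j=1: stock 44.7216 → up 46.9577 (V=8.2477), down 39.3550 (V=0.6450). Price 6.7706; hedge Δ=1.0000, bond B=-37.9510.
  t=3,j=2: stock 53.3610 → up 56.0291 (V=17.3191), down 46.9577 (V=8.2477). Price 15.4100; hedge Δ=1.0000, bond B=-37.9510.
  t=3,j=3: stock 63.6694 → up 66.8528 (V=28.1428), down 56.0291 (V=17.3191). Price 25.7184; hedge Δ=1.0000, bond B=-37.9510.
  t=2,j=0: stock 42.5920 → up 44.7216 (V=6.7706), down 37.4810 (V=0.5208). Price 5.5566; hedge Δ=0.8632, bond B=-31.2073.
  t=2,j=1: stock 50.8200 → up 53.3610 (V=15.4100), down 44.7216 (V=6.7706). Price 13.6132; hedge Δ=1.0000, bond B=-37.2068.
  t=2,j=2: stock 60.6375 → up 63.6694 (V=25.7184), down 53.3610 (V=15.4100). Price 23.4307; hedge Δ=1.0000, bond B=-37.2068.
  t=1,j=0: stock 48.4000 → up 50.8200 (V=13.6132), down 42.5920 (V=5.5566). Price 11.9524; hedge Δ=0.9792, bond B=-35.4393.
  t=1,j=1: stock 57.7500 → up 60.6375 (V=23.4307), down 50.8200 (V=13.6132). Price 21.2727; hedge Δ=1.0000, bond B=-36.4773.
  t=0,j=0: stock 55.0000 → up 57.7500 (V=21.2727), down 48.4000 (V=11.9524). Price 19.2431; hedge Δ=0.9968, bond B=-35.5825.
Each (Δ,B) replicates both successor values, so the strategy is self-financing and V0 is arbitrage-free.

(0,0): Delta=0.9968 Bond=-35.5825
(1,0): Delta=0.9792 Bond=-35.4393
(1,1): Delta=1.0000 Bond=-36.4773
(2,0): Delta=0.8632 Bond=-31.2073
(2,1): Delta=1.0000 Bond=-37.2068
(2,2): Delta=1.0000 Bond=-37.2068
(3,0): Delta=0.1012 Bond=-3.2734
(3,1): Delta=1.0000 Bond=-37.9510
(3,2): Delta=1.0000 Bond=-37.9510
(3,3): Delta=1.0000 Bond=-37.9510
V0=19.2431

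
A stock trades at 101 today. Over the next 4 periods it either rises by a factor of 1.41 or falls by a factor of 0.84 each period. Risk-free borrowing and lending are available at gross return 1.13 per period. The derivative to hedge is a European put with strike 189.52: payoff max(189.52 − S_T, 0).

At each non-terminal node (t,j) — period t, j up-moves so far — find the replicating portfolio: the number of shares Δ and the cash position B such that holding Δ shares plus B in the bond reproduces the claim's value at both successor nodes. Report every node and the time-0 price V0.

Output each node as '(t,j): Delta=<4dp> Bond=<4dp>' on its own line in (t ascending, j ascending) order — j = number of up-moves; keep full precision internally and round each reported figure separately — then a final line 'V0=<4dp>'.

Risk-neutral probability p* = (R−d)/(u−d) = (1.13−0.84)/(1.41−0.84) = 0.5088.
Terminal payoffs: V(4,0)=139.2350, V(4,1)=105.1130, V(4,2)=47.8369, V(4,3)=0.0000, V(4,4)=0.0000
Node (3,0) S=59.8631: V=(p*·105.1130+(1−p*)·139.2350)/1.13=107.8537; Δ=(105.1130−139.2350)/(84.4070−50.2850)=-1.0000; B=V−Δ·S=167.7168
Node (3,1) S=100.4845: V=(p*·47.8369+(1−p*)·105.1130)/1.13=67.2323; Δ=(47.8369−105.1130)/(141.6831−84.4070)=-1.0000; B=V−Δ·S=167.7168
Node (3,2) S=168.6704: V=(p*·0.0000+(1−p*)·47.8369)/1.13=20.7954; Δ=(0.0000−47.8369)/(237.8253−141.6831)=-0.4976; B=V−Δ·S=104.7197
Node (3,3) S=283.1253: V=(p*·0.0000+(1−p*)·0.0000)/1.13=0.0000; Δ=(0.0000−0.0000)/(399.2067−237.8253)=0.0000; B=V−Δ·S=0.0000
Node (2,0) S=71.2656: V=(p*·67.2323+(1−p*)·107.8537)/1.13=77.1564; Δ=(67.2323−107.8537)/(100.4845−59.8631)=-1.0000; B=V−Δ·S=148.4220
Node (2,1) S=119.6244: V=(p*·20.7954+(1−p*)·67.2323)/1.13=38.5898; Δ=(20.7954−67.2323)/(168.6704−100.4845)=-0.6810; B=V−Δ·S=120.0581
Node (2,2) S=200.7981: V=(p*·0.0000+(1−p*)·20.7954)/1.13=9.0401; Δ=(0.0000−20.7954)/(283.1253−168.6704)=-0.1817; B=V−Δ·S=45.5232
Node (1,0) S=84.8400: V=(p*·38.5898+(1−p*)·77.1564)/1.13=50.9158; Δ=(38.5898−77.1564)/(119.6244−71.2656)=-0.7975; B=V−Δ·S=118.5763
Node (1,1) S=142.4100: V=(p*·9.0401+(1−p*)·38.5898)/1.13=20.8458; Δ=(9.0401−38.5898)/(200.7981−119.6244)=-0.3640; B=V−Δ·S=72.6875
Node (0,0) S=101.0000: V=(p*·20.8458+(1−p*)·50.9158)/1.13=31.5195; Δ=(20.8458−50.9158)/(142.4100−84.8400)=-0.5223; B=V−Δ·S=84.2738
Each (Δ,B) replicates both successor values, so the strategy is self-financing and V0 is arbitrage-free.

(0,0): Delta=-0.5223 Bond=84.2738
(1,0): Delta=-0.7975 Bond=118.5763
(1,1): Delta=-0.3640 Bond=72.6875
(2,0): Delta=-1.0000 Bond=148.4220
(2,1): Delta=-0.6810 Bond=120.0581
(2,2): Delta=-0.1817 Bond=45.5232
(3,0): Delta=-1.0000 Bond=167.7168
(3,1): Delta=-1.0000 Bond=167.7168
(3,2): Delta=-0.4976 Bond=104.7197
(3,3): Delta=0.0000 Bond=0.0000
V0=31.5195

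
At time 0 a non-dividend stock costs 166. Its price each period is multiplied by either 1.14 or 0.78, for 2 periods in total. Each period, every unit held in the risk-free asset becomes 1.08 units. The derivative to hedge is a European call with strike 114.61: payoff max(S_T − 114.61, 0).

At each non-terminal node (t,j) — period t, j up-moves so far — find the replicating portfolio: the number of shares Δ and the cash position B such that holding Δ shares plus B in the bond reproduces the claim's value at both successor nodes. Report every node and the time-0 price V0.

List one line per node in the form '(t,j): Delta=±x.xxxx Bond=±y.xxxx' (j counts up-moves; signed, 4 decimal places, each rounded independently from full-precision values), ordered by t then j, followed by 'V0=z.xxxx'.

(0,0): Delta=0.9648 Bond=-92.0988
(1,0): Delta=0.7079 Bond=-66.1981
(1,1): Delta=1.0000 Bond=-106.1204
V0=68.0647

Risk-neutral probability p* = (R−d)/(u−d) = (1.08−0.78)/(1.14−0.78) = 0.8333.
Payoff layer (t=2): V(2,0)=0.0000, V(2,1)=32.9972, V(2,2)=101.1236
Node (1,0) S=129.4800: V=(p*·32.9972+(1−p*)·0.0000)/1.08=25.4608; Δ=(32.9972−0.0000)/(147.6072−100.9944)=0.7079; B=V−Δ·S=-66.1981
Node (1,1) S=189.2400: V=(p*·101.1236+(1−p*)·32.9972)/1.08=83.1196; Δ=(101.1236−32.9972)/(215.7336−147.6072)=1.0000; B=V−Δ·S=-106.1204
Node (0,0) S=166.0000: V=(p*·83.1196+(1−p*)·25.4608)/1.08=68.0647; Δ=(83.1196−25.4608)/(189.2400−129.4800)=0.9648; B=V−Δ·S=-92.0988
The time-0 hedge costs 68.0647, which is the no-arbitrage price.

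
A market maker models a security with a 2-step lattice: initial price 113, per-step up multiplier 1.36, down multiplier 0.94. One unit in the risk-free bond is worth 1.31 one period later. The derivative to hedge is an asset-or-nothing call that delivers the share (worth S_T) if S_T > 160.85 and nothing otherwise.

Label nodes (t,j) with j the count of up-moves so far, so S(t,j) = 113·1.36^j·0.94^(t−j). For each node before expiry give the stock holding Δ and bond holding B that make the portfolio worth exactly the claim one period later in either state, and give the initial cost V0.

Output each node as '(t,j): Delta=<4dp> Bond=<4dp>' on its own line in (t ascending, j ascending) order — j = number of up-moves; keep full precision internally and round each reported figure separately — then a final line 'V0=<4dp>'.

Since d<R<u, set p* = (R−d)/(u−d) = 0.8810; price each node as the discounted p*-expectation of its children.
Terminal payoffs: V(2,0)=0.0000, V(2,1)=0.0000, V(2,2)=209.0048
Node (1,0) S=106.2200: V=(p*·0.0000+(1−p*)·0.0000)/1.31=0.0000; Δ=(0.0000−0.0000)/(144.4592−99.8468)=0.0000; B=V−Δ·S=0.0000
Node (1,1) S=153.6800: V=(p*·209.0048+(1−p*)·0.0000)/1.31=140.5521; Δ=(209.0048−0.0000)/(209.0048−144.4592)=3.2381; B=V−Δ·S=-357.0784
Node (0,0) S=113.0000: V=(p*·140.5521+(1−p*)·0.0000)/1.31=94.5189; Δ=(140.5521−0.0000)/(153.6800−106.2200)=2.9615; B=V−Δ·S=-240.1290
The time-0 hedge costs 94.5189, which is the no-arbitrage price.

(0,0): Delta=2.9615 Bond=-240.1290
(1,0): Delta=0.0000 Bond=0.0000
(1,1): Delta=3.2381 Bond=-357.0784
V0=94.5189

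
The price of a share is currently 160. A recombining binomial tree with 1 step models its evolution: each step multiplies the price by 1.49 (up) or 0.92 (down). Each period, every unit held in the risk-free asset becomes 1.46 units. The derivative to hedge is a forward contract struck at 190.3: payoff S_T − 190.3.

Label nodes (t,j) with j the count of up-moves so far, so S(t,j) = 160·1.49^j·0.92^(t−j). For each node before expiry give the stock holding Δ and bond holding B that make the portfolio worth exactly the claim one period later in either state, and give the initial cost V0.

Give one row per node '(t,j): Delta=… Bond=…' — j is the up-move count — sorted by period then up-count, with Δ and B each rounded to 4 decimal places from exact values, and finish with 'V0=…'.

(0,0): Delta=1.0000 Bond=-130.3425
V0=29.6575

Under the risk-neutral measure, an up-move has probability p* = (R−d)/(u−d) = 0.9474 and values discount at R = 1.46.
Payoff layer (t=1): V(1,0)=-43.1000, V(1,1)=48.1000
  t=0,j=0: stock 160.0000 → up 238.4000 (V=48.1000), down 147.2000 (V=-43.1000). Price 29.6575; hedge Δ=1.0000, bond B=-130.3425.
Self-financing check: at every node Δ·S+B equals the discounted successor values.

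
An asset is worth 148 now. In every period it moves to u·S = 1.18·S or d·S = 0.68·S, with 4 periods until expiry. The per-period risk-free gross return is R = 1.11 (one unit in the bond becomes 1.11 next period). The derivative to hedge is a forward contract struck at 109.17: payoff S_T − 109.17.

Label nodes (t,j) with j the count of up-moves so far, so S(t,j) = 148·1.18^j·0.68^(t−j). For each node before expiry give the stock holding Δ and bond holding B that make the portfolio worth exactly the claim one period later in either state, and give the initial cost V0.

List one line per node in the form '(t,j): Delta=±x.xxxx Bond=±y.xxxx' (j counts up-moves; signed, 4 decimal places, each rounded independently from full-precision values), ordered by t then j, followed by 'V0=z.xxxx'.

No-arbitrage ⇒ martingale measure with p* = (R−d)/(u−d) = 0.8600.
At expiry t=4: V(4,0)=-77.5256, V(4,1)=-54.2576, V(4,2)=-13.8808, V(4,3)=56.1847, V(4,4)=177.7691
  t=3,j=0: stock 46.5359 → up 54.9124 (V=-54.2576), down 31.6444 (V=-77.5256). Price -51.8154; hedge Δ=1.0000, bond B=-98.3514.
  t=3,j=1: stock 80.7535 → up 95.2892 (V=-13.8808), down 54.9124 (V=-54.2576). Price -17.5978; hedge Δ=1.0000, bond B=-98.3514.
  t=3,j=2: stock 140.1311 → up 165.3547 (V=56.1847), down 95.2892 (V=-13.8808). Price 41.7798; hedge Δ=1.0000, bond B=-98.3514.
  t=3,j=3: stock 243.1687 → up 286.9391 (V=177.7691), down 165.3547 (V=56.1847). Price 144.8174; hedge Δ=1.0000, bond B=-98.3514.
  t=2,j=0: stock 68.4352 → up 80.7535 (V=-17.5978), down 46.5359 (V=-51.8154). Price -20.1696; hedge Δ=1.0000, bond B=-88.6048.
  t=2,j=1: stock 118.7552 → up 140.1311 (V=41.7798), down 80.7535 (V=-17.5978). Price 30.1504; hedge Δ=1.0000, bond B=-88.6048.
  t=2,j=2: stock 206.0752 → up 243.1687 (V=144.8174), down 140.1311 (V=41.7798). Price 117.4704; hedge Δ=1.0000, bond B=-88.6048.
  t=1,j=0: stock 100.6400 → up 118.7552 (V=30.1504), down 68.4352 (V=-20.1696). Price 20.8158; hedge Δ=1.0000, bond B=-79.8242.
  t=1,j=1: stock 174.6400 → up 206.0752 (V=117.4704), down 118.7552 (V=30.1504). Price 94.8158; hedge Δ=1.0000, bond B=-79.8242.
  t=0,j=0: stock 148.0000 → up 174.6400 (V=94.8158), down 100.6400 (V=20.8158). Price 76.0863; hedge Δ=1.0000, bond B=-71.9137.
Each (Δ,B) replicates both successor values, so the strategy is self-financing and V0 is arbitrage-free.

(0,0): Delta=1.0000 Bond=-71.9137
(1,0): Delta=1.0000 Bond=-79.8242
(1,1): Delta=1.0000 Bond=-79.8242
(2,0): Delta=1.0000 Bond=-88.6048
(2,1): Delta=1.0000 Bond=-88.6048
(2,2): Delta=1.0000 Bond=-88.6048
(3,0): Delta=1.0000 Bond=-98.3514
(3,1): Delta=1.0000 Bond=-98.3514
(3,2): Delta=1.0000 Bond=-98.3514
(3,3): Delta=1.0000 Bond=-98.3514
V0=76.0863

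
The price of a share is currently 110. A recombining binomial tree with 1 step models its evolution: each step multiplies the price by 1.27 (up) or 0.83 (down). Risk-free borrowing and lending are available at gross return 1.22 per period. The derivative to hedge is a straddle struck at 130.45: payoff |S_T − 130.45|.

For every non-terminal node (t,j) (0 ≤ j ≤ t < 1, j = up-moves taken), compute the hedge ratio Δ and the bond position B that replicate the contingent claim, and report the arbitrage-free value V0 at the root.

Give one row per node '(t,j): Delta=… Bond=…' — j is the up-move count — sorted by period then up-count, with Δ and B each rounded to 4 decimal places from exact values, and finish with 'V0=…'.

The replicating-portfolio and risk-neutral prices coincide; use p* = (1.22−0.83)/(1.27−0.83) = 0.8864 for the latter.
Terminal payoffs: V(1,0)=39.1500, V(1,1)=9.2500
(0,0): S=110.0000. Δ = (V_up−V_dn)/(S_up−S_dn) = (9.2500−39.1500)/(139.7000−91.3000) = -0.6178. V = [p*·9.2500 + (1−p*)·39.1500]/1.22 = 10.3670. B = V − Δ·S = 78.3215.
Root portfolio cost Δ·110+B reproduces V0=10.3670.

(0,0): Delta=-0.6178 Bond=78.3215
V0=10.3670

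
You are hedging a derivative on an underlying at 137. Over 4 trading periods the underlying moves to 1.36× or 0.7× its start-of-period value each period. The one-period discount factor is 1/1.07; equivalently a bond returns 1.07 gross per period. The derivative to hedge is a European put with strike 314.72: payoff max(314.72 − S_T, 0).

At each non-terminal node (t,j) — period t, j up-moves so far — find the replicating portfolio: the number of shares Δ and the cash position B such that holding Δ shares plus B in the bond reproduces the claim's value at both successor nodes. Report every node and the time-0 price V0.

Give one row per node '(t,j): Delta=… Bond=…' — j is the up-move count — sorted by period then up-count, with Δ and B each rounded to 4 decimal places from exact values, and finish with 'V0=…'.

No-arbitrage ⇒ martingale measure with p* = (R−d)/(u−d) = 0.5606.
Terminal payoffs: V(4,0)=281.8263, V(4,1)=250.8122, V(4,2)=190.5564, V(4,3)=73.4878, V(4,4)=0.0000
Node (3,0) S=46.9910: V=(p*·250.8122+(1−p*)·281.8263)/1.07=247.1398; Δ=(250.8122−281.8263)/(63.9078−32.8937)=-1.0000; B=V−Δ·S=294.1308
Node (3,1) S=91.2968: V=(p*·190.5564+(1−p*)·250.8122)/1.07=202.8340; Δ=(190.5564−250.8122)/(124.1636−63.9078)=-1.0000; B=V−Δ·S=294.1308
Node (3,2) S=177.3766: V=(p*·73.4878+(1−p*)·190.5564)/1.07=116.7542; Δ=(73.4878−190.5564)/(241.2322−124.1636)=-1.0000; B=V−Δ·S=294.1308
Node (3,3) S=344.6175: V=(p*·0.0000+(1−p*)·73.4878)/1.07=30.1776; Δ=(0.0000−73.4878)/(468.6798−241.2322)=-0.3231; B=V−Δ·S=141.5228
Node (2,0) S=67.1300: V=(p*·202.8340+(1−p*)·247.1398)/1.07=207.7586; Δ=(202.8340−247.1398)/(91.2968−46.9910)=-1.0000; B=V−Δ·S=274.8886
Node (2,1) S=130.4240: V=(p*·116.7542+(1−p*)·202.8340)/1.07=144.4646; Δ=(116.7542−202.8340)/(177.3766−91.2968)=-1.0000; B=V−Δ·S=274.8886
Node (2,2) S=253.3952: V=(p*·30.1776+(1−p*)·116.7542)/1.07=63.7559; Δ=(30.1776−116.7542)/(344.6175−177.3766)=-0.5177; B=V−Δ·S=194.9325
Node (1,0) S=95.9000: V=(p*·144.4646+(1−p*)·207.7586)/1.07=161.0053; Δ=(144.4646−207.7586)/(130.4240−67.1300)=-1.0000; B=V−Δ·S=256.9053
Node (1,1) S=186.3200: V=(p*·63.7559+(1−p*)·144.4646)/1.07=92.7279; Δ=(63.7559−144.4646)/(253.3952−130.4240)=-0.6563; B=V−Δ·S=215.0138
Node (0,0) S=137.0000: V=(p*·92.7279+(1−p*)·161.0053)/1.07=114.6996; Δ=(92.7279−161.0053)/(186.3200−95.9000)=-0.7551; B=V−Δ·S=218.1501
Check: Δ(0,0)·S0 + B(0,0) = 114.6996 = V0.

(0,0): Delta=-0.7551 Bond=218.1501
(1,0): Delta=-1.0000 Bond=256.9053
(1,1): Delta=-0.6563 Bond=215.0138
(2,0): Delta=-1.0000 Bond=274.8886
(2,1): Delta=-1.0000 Bond=274.8886
(2,2): Delta=-0.5177 Bond=194.9325
(3,0): Delta=-1.0000 Bond=294.1308
(3,1): Delta=-1.0000 Bond=294.1308
(3,2): Delta=-1.0000 Bond=294.1308
(3,3): Delta=-0.3231 Bond=141.5228
V0=114.6996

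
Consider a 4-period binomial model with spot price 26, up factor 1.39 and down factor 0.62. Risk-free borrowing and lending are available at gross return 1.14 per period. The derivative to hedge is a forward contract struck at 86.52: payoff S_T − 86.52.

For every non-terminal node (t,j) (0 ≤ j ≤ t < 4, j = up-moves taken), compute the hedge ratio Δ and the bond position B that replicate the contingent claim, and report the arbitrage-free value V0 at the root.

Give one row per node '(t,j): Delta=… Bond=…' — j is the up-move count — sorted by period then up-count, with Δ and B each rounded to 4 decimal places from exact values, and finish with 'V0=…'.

No-arbitrage ⇒ martingale measure with p* = (R−d)/(u−d) = 0.6753.
Terminal payoffs: V(4,0)=-82.6782, V(4,1)=-77.9068, V(4,2)=-67.2098, V(4,3)=-43.2278, V(4,4)=10.5383
(3,0): S=6.1965. Δ = (V_up−V_dn)/(S_up−S_dn) = (-77.9068−-82.6782)/(8.6132−3.8418) = 1.0000. V = [p*·-77.9068 + (1−p*)·-82.6782]/1.14 = -69.6982. B = V − Δ·S = -75.8947.
(3,1): S=13.8922. Δ = (V_up−V_dn)/(S_up−S_dn) = (-67.2098−-77.9068)/(19.3102−8.6132) = 1.0000. V = [p*·-67.2098 + (1−p*)·-77.9068]/1.14 = -62.0025. B = V − Δ·S = -75.8947.
(3,2): S=31.1455. Δ = (V_up−V_dn)/(S_up−S_dn) = (-43.2278−-67.2098)/(43.2922−19.3102) = 1.0000. V = [p*·-43.2278 + (1−p*)·-67.2098]/1.14 = -44.7493. B = V − Δ·S = -75.8947.
(3,3): S=69.8261. Δ = (V_up−V_dn)/(S_up−S_dn) = (10.5383−-43.2278)/(97.0583−43.2922) = 1.0000. V = [p*·10.5383 + (1−p*)·-43.2278]/1.14 = -6.0686. B = V − Δ·S = -75.8947.
(2,0): S=9.9944. Δ = (V_up−V_dn)/(S_up−S_dn) = (-62.0025−-69.6982)/(13.8922−6.1965) = 1.0000. V = [p*·-62.0025 + (1−p*)·-69.6982]/1.14 = -56.5799. B = V − Δ·S = -66.5743.
(2,1): S=22.4068. Δ = (V_up−V_dn)/(S_up−S_dn) = (-44.7493−-62.0025)/(31.1455−13.8922) = 1.0000. V = [p*·-44.7493 + (1−p*)·-62.0025]/1.14 = -44.1675. B = V − Δ·S = -66.5743.
(2,2): S=50.2346. Δ = (V_up−V_dn)/(S_up−S_dn) = (-6.0686−-44.7493)/(69.8261−31.1455) = 1.0000. V = [p*·-6.0686 + (1−p*)·-44.7493]/1.14 = -16.3397. B = V − Δ·S = -66.5743.
(1,0): S=16.1200. Δ = (V_up−V_dn)/(S_up−S_dn) = (-44.1675−-56.5799)/(22.4068−9.9944) = 1.0000. V = [p*·-44.1675 + (1−p*)·-56.5799]/1.14 = -42.2785. B = V − Δ·S = -58.3985.
(1,1): S=36.1400. Δ = (V_up−V_dn)/(S_up−S_dn) = (-16.3397−-44.1675)/(50.2346−22.4068) = 1.0000. V = [p*·-16.3397 + (1−p*)·-44.1675]/1.14 = -22.2585. B = V − Δ·S = -58.3985.
(0,0): S=26.0000. Δ = (V_up−V_dn)/(S_up−S_dn) = (-22.2585−-42.2785)/(36.1400−16.1200) = 1.0000. V = [p*·-22.2585 + (1−p*)·-42.2785]/1.14 = -25.2268. B = V − Δ·S = -51.2268.
Each (Δ,B) replicates both successor values, so the strategy is self-financing and V0 is arbitrage-free.

(0,0): Delta=1.0000 Bond=-51.2268
(1,0): Delta=1.0000 Bond=-58.3985
(1,1): Delta=1.0000 Bond=-58.3985
(2,0): Delta=1.0000 Bond=-66.5743
(2,1): Delta=1.0000 Bond=-66.5743
(2,2): Delta=1.0000 Bond=-66.5743
(3,0): Delta=1.0000 Bond=-75.8947
(3,1): Delta=1.0000 Bond=-75.8947
(3,2): Delta=1.0000 Bond=-75.8947
(3,3): Delta=1.0000 Bond=-75.8947
V0=-25.2268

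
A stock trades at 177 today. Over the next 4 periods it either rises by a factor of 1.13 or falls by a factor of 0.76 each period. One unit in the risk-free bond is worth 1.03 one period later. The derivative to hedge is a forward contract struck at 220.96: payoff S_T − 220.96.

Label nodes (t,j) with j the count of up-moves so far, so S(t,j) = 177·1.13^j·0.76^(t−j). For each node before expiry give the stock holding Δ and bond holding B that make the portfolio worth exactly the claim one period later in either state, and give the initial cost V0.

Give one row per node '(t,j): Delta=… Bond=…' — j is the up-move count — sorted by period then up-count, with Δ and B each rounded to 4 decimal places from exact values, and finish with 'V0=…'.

Since d<R<u, set p* = (R−d)/(u−d) = 0.7297; price each node as the discounted p*-expectation of its children.
At expiry t=4: V(4,0)=-161.9089, V(4,1)=-133.1604, V(4,2)=-90.4159, V(4,3)=-26.8615, V(4,4)=67.6338
Node (3,0) S=77.6988: V=(p*·-133.1604+(1−p*)·-161.9089)/1.03=-136.8255; Δ=(-133.1604−-161.9089)/(87.7996−59.0511)=1.0000; B=V−Δ·S=-214.5243
Node (3,1) S=115.5258: V=(p*·-90.4159+(1−p*)·-133.1604)/1.03=-98.9985; Δ=(-90.4159−-133.1604)/(130.5441−87.7996)=1.0000; B=V−Δ·S=-214.5243
Node (3,2) S=171.7686: V=(p*·-26.8615+(1−p*)·-90.4159)/1.03=-42.7557; Δ=(-26.8615−-90.4159)/(194.0985−130.5441)=1.0000; B=V−Δ·S=-214.5243
Node (3,3) S=255.3928: V=(p*·67.6338+(1−p*)·-26.8615)/1.03=40.8685; Δ=(67.6338−-26.8615)/(288.5938−194.0985)=1.0000; B=V−Δ·S=-214.5243
Node (2,0) S=102.2352: V=(p*·-98.9985+(1−p*)·-136.8255)/1.03=-106.0408; Δ=(-98.9985−-136.8255)/(115.5258−77.6988)=1.0000; B=V−Δ·S=-208.2760
Node (2,1) S=152.0076: V=(p*·-42.7557+(1−p*)·-98.9985)/1.03=-56.2684; Δ=(-42.7557−-98.9985)/(171.7686−115.5258)=1.0000; B=V−Δ·S=-208.2760
Node (2,2) S=226.0113: V=(p*·40.8685+(1−p*)·-42.7557)/1.03=17.7353; Δ=(40.8685−-42.7557)/(255.3928−171.7686)=1.0000; B=V−Δ·S=-208.2760
Node (1,0) S=134.5200: V=(p*·-56.2684+(1−p*)·-106.0408)/1.03=-67.6897; Δ=(-56.2684−-106.0408)/(152.0076−102.2352)=1.0000; B=V−Δ·S=-202.2097
Node (1,1) S=200.0100: V=(p*·17.7353+(1−p*)·-56.2684)/1.03=-2.1997; Δ=(17.7353−-56.2684)/(226.0113−152.0076)=1.0000; B=V−Δ·S=-202.2097
Node (0,0) S=177.0000: V=(p*·-2.1997+(1−p*)·-67.6897)/1.03=-19.3201; Δ=(-2.1997−-67.6897)/(200.0100−134.5200)=1.0000; B=V−Δ·S=-196.3201
Self-financing check: at every node Δ·S+B equals the discounted successor values.

(0,0): Delta=1.0000 Bond=-196.3201
(1,0): Delta=1.0000 Bond=-202.2097
(1,1): Delta=1.0000 Bond=-202.2097
(2,0): Delta=1.0000 Bond=-208.2760
(2,1): Delta=1.0000 Bond=-208.2760
(2,2): Delta=1.0000 Bond=-208.2760
(3,0): Delta=1.0000 Bond=-214.5243
(3,1): Delta=1.0000 Bond=-214.5243
(3,2): Delta=1.0000 Bond=-214.5243
(3,3): Delta=1.0000 Bond=-214.5243
V0=-19.3201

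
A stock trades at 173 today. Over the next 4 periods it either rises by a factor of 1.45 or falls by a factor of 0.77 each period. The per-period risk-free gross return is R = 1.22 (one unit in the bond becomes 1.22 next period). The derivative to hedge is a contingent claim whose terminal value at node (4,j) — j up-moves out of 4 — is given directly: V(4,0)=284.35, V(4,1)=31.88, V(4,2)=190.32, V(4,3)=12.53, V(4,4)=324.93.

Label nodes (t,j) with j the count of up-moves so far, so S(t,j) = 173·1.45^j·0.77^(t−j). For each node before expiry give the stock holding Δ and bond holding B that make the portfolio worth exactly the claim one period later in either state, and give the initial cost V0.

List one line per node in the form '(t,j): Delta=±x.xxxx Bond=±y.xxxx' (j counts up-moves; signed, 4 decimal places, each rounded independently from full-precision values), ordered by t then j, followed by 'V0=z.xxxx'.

(0,0): Delta=0.1767 Bond=28.7563
(1,0): Delta=-0.2656 Bond=94.0085
(1,1): Delta=0.2968 Bond=4.9651
(2,0): Delta=0.2286 Bond=63.9905
(2,1): Delta=-0.3998 Bond=140.6036
(2,2): Delta=0.4858 Bond=-62.7107
(3,0): Delta=-4.7009 Bond=467.4059
(3,1): Delta=1.5666 Bond=-120.9262
(3,2): Delta=-0.9335 Bond=321.0172
(3,3): Delta=0.8711 Bond=-279.6861
V0=59.3264

The replicating-portfolio and risk-neutral prices coincide; use p* = (1.22−0.77)/(1.45−0.77) = 0.6618 for the latter.
Terminal payoffs: V(4,0)=284.3500, V(4,1)=31.8800, V(4,2)=190.3200, V(4,3)=12.5300, V(4,4)=324.9300
(3,0): S=78.9802. Δ = (V_up−V_dn)/(S_up−S_dn) = (31.8800−284.3500)/(114.5213−60.8148) = -4.7009. V = [p*·31.8800 + (1−p*)·284.3500]/1.22 = 96.1264. B = V − Δ·S = 467.4059.
(3,1): S=148.7290. Δ = (V_up−V_dn)/(S_up−S_dn) = (190.3200−31.8800)/(215.6570−114.5213) = 1.5666. V = [p*·190.3200 + (1−p*)·31.8800]/1.22 = 112.0738. B = V − Δ·S = -120.9262.
(3,2): S=280.0740. Δ = (V_up−V_dn)/(S_up−S_dn) = (12.5300−190.3200)/(406.1073−215.6570) = -0.9335. V = [p*·12.5300 + (1−p*)·190.3200]/1.22 = 59.5614. B = V − Δ·S = 321.0172.
(3,3): S=527.4121. Δ = (V_up−V_dn)/(S_up−S_dn) = (324.9300−12.5300)/(764.7476−406.1073) = 0.8711. V = [p*·324.9300 + (1−p*)·12.5300]/1.22 = 179.7257. B = V − Δ·S = -279.6861.
(2,0): S=102.5717. Δ = (V_up−V_dn)/(S_up−S_dn) = (112.0738−96.1264)/(148.7290−78.9802) = 0.2286. V = [p*·112.0738 + (1−p*)·96.1264]/1.22 = 87.4425. B = V − Δ·S = 63.9905.
(2,1): S=193.1545. Δ = (V_up−V_dn)/(S_up−S_dn) = (59.5614−112.0738)/(280.0740−148.7290) = -0.3998. V = [p*·59.5614 + (1−p*)·112.0738]/1.22 = 63.3794. B = V − Δ·S = 140.6036.
(2,2): S=363.7325. Δ = (V_up−V_dn)/(S_up−S_dn) = (179.7257−59.5614)/(527.4121−280.0740) = 0.4858. V = [p*·179.7257 + (1−p*)·59.5614]/1.22 = 114.0015. B = V − Δ·S = -62.7107.
(1,0): S=133.2100. Δ = (V_up−V_dn)/(S_up−S_dn) = (63.3794−87.4425)/(193.1545−102.5717) = -0.2656. V = [p*·63.3794 + (1−p*)·87.4425]/1.22 = 58.6216. B = V − Δ·S = 94.0085.
(1,1): S=250.8500. Δ = (V_up−V_dn)/(S_up−S_dn) = (114.0015−63.3794)/(363.7325−193.1545) = 0.2968. V = [p*·114.0015 + (1−p*)·63.3794]/1.22 = 79.4093. B = V − Δ·S = 4.9651.
(0,0): S=173.0000. Δ = (V_up−V_dn)/(S_up−S_dn) = (79.4093−58.6216)/(250.8500−133.2100) = 0.1767. V = [p*·79.4093 + (1−p*)·58.6216]/1.22 = 59.3264. B = V − Δ·S = 28.7563.
Check: Δ(0,0)·S0 + B(0,0) = 59.3264 = V0.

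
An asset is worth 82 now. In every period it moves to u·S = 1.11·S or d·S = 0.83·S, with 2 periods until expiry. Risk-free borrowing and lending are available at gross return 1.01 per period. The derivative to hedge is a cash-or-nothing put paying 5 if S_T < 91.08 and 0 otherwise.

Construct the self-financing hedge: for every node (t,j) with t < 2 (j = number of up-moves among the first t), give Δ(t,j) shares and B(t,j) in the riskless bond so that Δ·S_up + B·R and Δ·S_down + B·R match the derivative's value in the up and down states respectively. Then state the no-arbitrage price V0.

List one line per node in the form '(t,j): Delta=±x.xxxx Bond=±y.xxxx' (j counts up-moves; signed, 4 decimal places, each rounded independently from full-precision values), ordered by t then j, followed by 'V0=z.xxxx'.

(0,0): Delta=-0.1386 Bond=14.2418
(1,0): Delta=0.0000 Bond=4.9505
(1,1): Delta=-0.1962 Bond=19.6252
V0=2.8759

The replicating-portfolio and risk-neutral prices coincide; use p* = (1.01−0.83)/(1.11−0.83) = 0.6429 for the latter.
Payoff layer (t=2): V(2,0)=5.0000, V(2,1)=5.0000, V(2,2)=0.0000
  t=1,j=0: stock 68.0600 → up 75.5466 (V=5.0000), down 56.4898 (V=5.0000). Price 4.9505; hedge Δ=0.0000, bond B=4.9505.
  t=1,j=1: stock 91.0200 → up 101.0322 (V=0.0000), down 75.5466 (V=5.0000). Price 1.7680; hedge Δ=-0.1962, bond B=19.6252.
  t=0,j=0: stock 82.0000 → up 91.0200 (V=1.7680), down 68.0600 (V=4.9505). Price 2.8759; hedge Δ=-0.1386, bond B=14.2418.
The time-0 hedge costs 2.8759, which is the no-arbitrage price.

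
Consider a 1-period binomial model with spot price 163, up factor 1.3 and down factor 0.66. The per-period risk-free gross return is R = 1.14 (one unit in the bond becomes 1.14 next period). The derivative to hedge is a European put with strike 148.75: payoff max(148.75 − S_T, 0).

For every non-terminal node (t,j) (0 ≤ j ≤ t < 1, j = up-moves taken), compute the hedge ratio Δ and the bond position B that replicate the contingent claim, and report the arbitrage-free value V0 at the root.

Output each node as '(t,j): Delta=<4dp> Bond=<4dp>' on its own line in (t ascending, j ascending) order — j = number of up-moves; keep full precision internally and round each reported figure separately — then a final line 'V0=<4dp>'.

Risk-neutral probability p* = (R−d)/(u−d) = (1.14−0.66)/(1.3−0.66) = 0.7500.
Terminal values V(1,·): V(1,0)=41.1700, V(1,1)=0.0000
  t=0,j=0: stock 163.0000 → up 211.9000 (V=0.0000), down 107.5800 (V=41.1700). Price 9.0285; hedge Δ=-0.3947, bond B=73.3566.
Each (Δ,B) replicates both successor values, so the strategy is self-financing and V0 is arbitrage-free.

(0,0): Delta=-0.3947 Bond=73.3566
V0=9.0285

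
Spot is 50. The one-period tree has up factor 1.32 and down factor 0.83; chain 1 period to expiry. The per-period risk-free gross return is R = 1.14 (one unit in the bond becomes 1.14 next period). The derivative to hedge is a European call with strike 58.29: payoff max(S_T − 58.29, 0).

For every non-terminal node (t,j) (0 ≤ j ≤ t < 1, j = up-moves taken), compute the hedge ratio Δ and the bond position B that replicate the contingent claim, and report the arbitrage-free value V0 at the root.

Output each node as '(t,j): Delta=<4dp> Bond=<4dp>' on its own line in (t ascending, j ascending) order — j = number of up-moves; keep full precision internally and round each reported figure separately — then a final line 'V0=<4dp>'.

(0,0): Delta=0.3147 Bond=-11.4560
V0=4.2787

Under the risk-neutral measure, an up-move has probability p* = (R−d)/(u−d) = 0.6327 and values discount at R = 1.14.
Payoff layer (t=1): V(1,0)=0.0000, V(1,1)=7.7100
Node (0,0) S=50.0000: V=(p*·7.7100+(1−p*)·0.0000)/1.14=4.2787; Δ=(7.7100−0.0000)/(66.0000−41.5000)=0.3147; B=V−Δ·S=-11.4560
Each (Δ,B) replicates both successor values, so the strategy is self-financing and V0 is arbitrage-free.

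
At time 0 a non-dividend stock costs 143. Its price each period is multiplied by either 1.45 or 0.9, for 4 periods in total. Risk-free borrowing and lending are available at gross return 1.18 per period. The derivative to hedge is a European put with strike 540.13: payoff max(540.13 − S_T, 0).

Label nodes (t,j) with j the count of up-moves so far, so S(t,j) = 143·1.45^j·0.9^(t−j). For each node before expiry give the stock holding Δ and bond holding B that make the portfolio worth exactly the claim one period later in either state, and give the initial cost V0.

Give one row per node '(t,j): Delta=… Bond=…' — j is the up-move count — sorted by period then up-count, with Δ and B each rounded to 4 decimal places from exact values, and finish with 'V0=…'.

Under the risk-neutral measure, an up-move has probability p* = (R−d)/(u−d) = 0.5091 and values discount at R = 1.18.
At expiry t=4: V(4,0)=446.3077, V(4,1)=388.9719, V(4,2)=296.5974, V(4,3)=147.7720, V(4,4)=0.0000
(3,0): S=104.2470. Δ = (V_up−V_dn)/(S_up−S_dn) = (388.9719−446.3077)/(151.1582−93.8223) = -1.0000. V = [p*·388.9719 + (1−p*)·446.3077]/1.18 = 353.4903. B = V − Δ·S = 457.7373.
(3,1): S=167.9535. Δ = (V_up−V_dn)/(S_up−S_dn) = (296.5974−388.9719)/(243.5326−151.1582) = -1.0000. V = [p*·296.5974 + (1−p*)·388.9719]/1.18 = 289.7838. B = V − Δ·S = 457.7373.
(3,2): S=270.5918. Δ = (V_up−V_dn)/(S_up−S_dn) = (147.7720−296.5974)/(392.3580−243.5326) = -1.0000. V = [p*·147.7720 + (1−p*)·296.5974]/1.18 = 187.1455. B = V − Δ·S = 457.7373.
(3,3): S=435.9534. Δ = (V_up−V_dn)/(S_up−S_dn) = (0.0000−147.7720)/(632.1324−392.3580) = -0.6163. V = [p*·0.0000 + (1−p*)·147.7720]/1.18 = 61.4768. B = V − Δ·S = 330.1531.
(2,0): S=115.8300. Δ = (V_up−V_dn)/(S_up−S_dn) = (289.7838−353.4903)/(167.9535−104.2470) = -1.0000. V = [p*·289.7838 + (1−p*)·353.4903]/1.18 = 272.0830. B = V − Δ·S = 387.9130.
(2,1): S=186.6150. Δ = (V_up−V_dn)/(S_up−S_dn) = (187.1455−289.7838)/(270.5917−167.9535) = -1.0000. V = [p*·187.1455 + (1−p*)·289.7838]/1.18 = 201.2980. B = V − Δ·S = 387.9130.
(2,2): S=300.6575. Δ = (V_up−V_dn)/(S_up−S_dn) = (61.4768−187.1455)/(435.9534−270.5918) = -0.7600. V = [p*·61.4768 + (1−p*)·187.1455]/1.18 = 104.3803. B = V − Δ·S = 332.8689.
(1,0): S=128.7000. Δ = (V_up−V_dn)/(S_up−S_dn) = (201.2980−272.0830)/(186.6150−115.8300) = -1.0000. V = [p*·201.2980 + (1−p*)·272.0830]/1.18 = 200.0398. B = V − Δ·S = 328.7398.
(1,1): S=207.3500. Δ = (V_up−V_dn)/(S_up−S_dn) = (104.3803−201.2980)/(300.6575−186.6150) = -0.8498. V = [p*·104.3803 + (1−p*)·201.2980]/1.18 = 128.7780. B = V − Δ·S = 304.9920.
(0,0): S=143.0000. Δ = (V_up−V_dn)/(S_up−S_dn) = (128.7780−200.0398)/(207.3500−128.7000) = -0.9061. V = [p*·128.7780 + (1−p*)·200.0398]/1.18 = 138.7806. B = V − Δ·S = 268.3475.
Each (Δ,B) replicates both successor values, so the strategy is self-financing and V0 is arbitrage-free.

(0,0): Delta=-0.9061 Bond=268.3475
(1,0): Delta=-1.0000 Bond=328.7398
(1,1): Delta=-0.8498 Bond=304.9920
(2,0): Delta=-1.0000 Bond=387.9130
(2,1): Delta=-1.0000 Bond=387.9130
(2,2): Delta=-0.7600 Bond=332.8689
(3,0): Delta=-1.0000 Bond=457.7373
(3,1): Delta=-1.0000 Bond=457.7373
(3,2): Delta=-1.0000 Bond=457.7373
(3,3): Delta=-0.6163 Bond=330.1531
V0=138.7806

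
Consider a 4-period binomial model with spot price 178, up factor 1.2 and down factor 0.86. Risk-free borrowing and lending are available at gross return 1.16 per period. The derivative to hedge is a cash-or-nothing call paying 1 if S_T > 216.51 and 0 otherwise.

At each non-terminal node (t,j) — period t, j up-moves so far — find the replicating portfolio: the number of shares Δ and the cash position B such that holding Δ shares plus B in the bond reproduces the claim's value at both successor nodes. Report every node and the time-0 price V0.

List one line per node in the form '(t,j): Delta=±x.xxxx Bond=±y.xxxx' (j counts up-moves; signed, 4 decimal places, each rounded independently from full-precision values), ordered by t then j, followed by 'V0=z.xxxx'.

(0,0): Delta=0.0029 Bond=-0.0045
(1,0): Delta=0.0111 Bond=-1.2616
(1,1): Delta=0.0021 Bond=0.1623
(2,0): Delta=0.0000 Bond=0.0000
(2,1): Delta=0.0122 Bond=-1.6586
(2,2): Delta=0.0012 Bond=0.4346
(3,0): Delta=0.0000 Bond=0.0000
(3,1): Delta=0.0000 Bond=0.0000
(3,2): Delta=0.0133 Bond=-2.1805
(3,3): Delta=0.0000 Bond=0.8621
V0=0.5133

Since d<R<u, set p* = (R−d)/(u−d) = 0.8824; price each node as the discounted p*-expectation of its children.
Payoff layer (t=4): V(4,0)=0.0000, V(4,1)=0.0000, V(4,2)=0.0000, V(4,3)=1.0000, V(4,4)=1.0000
Node (3,0) S=113.2180: V=(p*·0.0000+(1−p*)·0.0000)/1.16=0.0000; Δ=(0.0000−0.0000)/(135.8616−97.3675)=0.0000; B=V−Δ·S=0.0000
Node (3,1) S=157.9786: V=(p*·0.0000+(1−p*)·0.0000)/1.16=0.0000; Δ=(0.0000−0.0000)/(189.5743−135.8616)=0.0000; B=V−Δ·S=0.0000
Node (3,2) S=220.4352: V=(p*·1.0000+(1−p*)·0.0000)/1.16=0.7606; Δ=(1.0000−0.0000)/(264.5222−189.5743)=0.0133; B=V−Δ·S=-2.1805
Node (3,3) S=307.5840: V=(p*·1.0000+(1−p*)·1.0000)/1.16=0.8621; Δ=(1.0000−1.0000)/(369.1008−264.5222)=0.0000; B=V−Δ·S=0.8621
Node (2,0) S=131.6488: V=(p*·0.0000+(1−p*)·0.0000)/1.16=0.0000; Δ=(0.0000−0.0000)/(157.9786−113.2180)=0.0000; B=V−Δ·S=0.0000
Node (2,1) S=183.6960: V=(p*·0.7606+(1−p*)·0.0000)/1.16=0.5786; Δ=(0.7606−0.0000)/(220.4352−157.9786)=0.0122; B=V−Δ·S=-1.6586
Node (2,2) S=256.3200: V=(p*·0.8621+(1−p*)·0.7606)/1.16=0.7329; Δ=(0.8621−0.7606)/(307.5840−220.4352)=0.0012; B=V−Δ·S=0.4346
Node (1,0) S=153.0800: V=(p*·0.5786+(1−p*)·0.0000)/1.16=0.4401; Δ=(0.5786−0.0000)/(183.6960−131.6488)=0.0111; B=V−Δ·S=-1.2616
Node (1,1) S=213.6000: V=(p*·0.7329+(1−p*)·0.5786)/1.16=0.6161; Δ=(0.7329−0.5786)/(256.3200−183.6960)=0.0021; B=V−Δ·S=0.1623
Node (0,0) S=178.0000: V=(p*·0.6161+(1−p*)·0.4401)/1.16=0.5133; Δ=(0.6161−0.4401)/(213.6000−153.0800)=0.0029; B=V−Δ·S=-0.0045
Self-financing check: at every node Δ·S+B equals the discounted successor values.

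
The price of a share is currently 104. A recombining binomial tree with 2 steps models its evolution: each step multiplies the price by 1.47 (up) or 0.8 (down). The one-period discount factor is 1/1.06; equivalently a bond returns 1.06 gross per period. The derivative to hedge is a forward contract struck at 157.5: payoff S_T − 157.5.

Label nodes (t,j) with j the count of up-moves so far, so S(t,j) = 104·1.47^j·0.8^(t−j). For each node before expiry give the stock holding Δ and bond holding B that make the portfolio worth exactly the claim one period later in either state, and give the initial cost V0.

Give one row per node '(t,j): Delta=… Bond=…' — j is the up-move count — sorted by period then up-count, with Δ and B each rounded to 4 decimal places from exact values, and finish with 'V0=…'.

Since d<R<u, set p* = (R−d)/(u−d) = 0.3881; price each node as the discounted p*-expectation of its children.
At expiry t=2: V(2,0)=-90.9400, V(2,1)=-35.1960, V(2,2)=67.2336
  t=1,j=0: stock 83.2000 → up 122.3040 (V=-35.1960), down 66.5600 (V=-90.9400). Price -65.3849; hedge Δ=1.0000, bond B=-148.5849.
  t=1,j=1: stock 152.8800 → up 224.7336 (V=67.2336), down 122.3040 (V=-35.1960). Price 4.2951; hedge Δ=1.0000, bond B=-148.5849.
  t=0,j=0: stock 104.0000 → up 152.8800 (V=4.2951), down 83.2000 (V=-65.3849). Price -36.1744; hedge Δ=1.0000, bond B=-140.1744.
Check: Δ(0,0)·S0 + B(0,0) = -36.1744 = V0.

(0,0): Delta=1.0000 Bond=-140.1744
(1,0): Delta=1.0000 Bond=-148.5849
(1,1): Delta=1.0000 Bond=-148.5849
V0=-36.1744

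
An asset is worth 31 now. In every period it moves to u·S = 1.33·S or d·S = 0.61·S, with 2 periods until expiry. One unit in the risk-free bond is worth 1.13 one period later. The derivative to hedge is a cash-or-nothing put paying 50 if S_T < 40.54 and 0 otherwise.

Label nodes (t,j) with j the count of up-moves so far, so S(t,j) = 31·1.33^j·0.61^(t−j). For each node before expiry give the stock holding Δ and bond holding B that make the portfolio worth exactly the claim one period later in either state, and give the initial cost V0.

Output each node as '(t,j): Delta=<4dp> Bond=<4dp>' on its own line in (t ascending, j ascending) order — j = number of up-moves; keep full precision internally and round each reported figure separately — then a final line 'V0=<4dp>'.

Under the risk-neutral measure, an up-move has probability p* = (R−d)/(u−d) = 0.7222 and values discount at R = 1.13.
Terminal payoffs: V(2,0)=50.0000, V(2,1)=50.0000, V(2,2)=0.0000
  t=1,j=0: stock 18.9100 → up 25.1503 (V=50.0000), down 11.5351 (V=50.0000). Price 44.2478; hedge Δ=0.0000, bond B=44.2478.
  t=1,j=1: stock 41.2300 → up 54.8359 (V=0.0000), down 25.1503 (V=50.0000). Price 12.2911; hedge Δ=-1.6843, bond B=81.7355.
  t=0,j=0: stock 31.0000 → up 41.2300 (V=12.2911), down 18.9100 (V=44.2478). Price 18.7327; hedge Δ=-1.4318, bond B=63.1170.
Self-financing check: at every node Δ·S+B equals the discounted successor values.

(0,0): Delta=-1.4318 Bond=63.1170
(1,0): Delta=0.0000 Bond=44.2478
(1,1): Delta=-1.6843 Bond=81.7355
V0=18.7327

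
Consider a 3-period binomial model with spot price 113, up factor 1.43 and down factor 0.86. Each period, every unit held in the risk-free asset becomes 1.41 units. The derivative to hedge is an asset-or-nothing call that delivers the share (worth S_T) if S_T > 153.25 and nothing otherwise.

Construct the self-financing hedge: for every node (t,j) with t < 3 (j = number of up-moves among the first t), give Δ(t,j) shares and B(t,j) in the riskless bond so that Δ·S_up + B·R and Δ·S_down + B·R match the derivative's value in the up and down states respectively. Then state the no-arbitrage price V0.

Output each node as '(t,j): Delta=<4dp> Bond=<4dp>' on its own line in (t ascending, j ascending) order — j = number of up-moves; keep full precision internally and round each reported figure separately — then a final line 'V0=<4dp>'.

(0,0): Delta=1.0627 Bond=-7.2425
(1,0): Delta=2.4551 Bond=-145.5198
(1,1): Delta=1.0323 Bond=-5.2916
(2,0): Delta=0.0000 Bond=0.0000
(2,1): Delta=2.5088 Bond=-212.6442
(2,2): Delta=1.0000 Bond=0.0000
V0=112.8470

Risk-neutral probability p* = (R−d)/(u−d) = (1.41−0.86)/(1.43−0.86) = 0.9649.
Terminal payoffs: V(3,0)=0.0000, V(3,1)=0.0000, V(3,2)=198.7234, V(3,3)=330.4354
Node (2,0) S=83.5748: V=(p*·0.0000+(1−p*)·0.0000)/1.41=0.0000; Δ=(0.0000−0.0000)/(119.5120−71.8743)=0.0000; B=V−Δ·S=0.0000
Node (2,1) S=138.9674: V=(p*·198.7234+(1−p*)·0.0000)/1.41=135.9934; Δ=(198.7234−0.0000)/(198.7234−119.5120)=2.5088; B=V−Δ·S=-212.6442
Node (2,2) S=231.0737: V=(p*·330.4354+(1−p*)·198.7234)/1.41=231.0737; Δ=(330.4354−198.7234)/(330.4354−198.7234)=1.0000; B=V−Δ·S=0.0000
Node (1,0) S=97.1800: V=(p*·135.9934+(1−p*)·0.0000)/1.41=93.0650; Δ=(135.9934−0.0000)/(138.9674−83.5748)=2.4551; B=V−Δ·S=-145.5198
Node (1,1) S=161.5900: V=(p*·231.0737+(1−p*)·135.9934)/1.41=161.5160; Δ=(231.0737−135.9934)/(231.0737−138.9674)=1.0323; B=V−Δ·S=-5.2916
Node (0,0) S=113.0000: V=(p*·161.5160+(1−p*)·93.0650)/1.41=112.8470; Δ=(161.5160−93.0650)/(161.5900−97.1800)=1.0627; B=V−Δ·S=-7.2425
Each (Δ,B) replicates both successor values, so the strategy is self-financing and V0 is arbitrage-free.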